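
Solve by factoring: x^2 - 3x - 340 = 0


We need two numbers that multiply to -340 and add to -3.
Those numbers are -20 and 17 (since (-20) * 17 = -340 and (-20) + 17 = -3).
So x^2 - 3x - 340 = (x - 20)(x + 17) = 0
Setting each factor to zero: x = 20 or x = -17

x = -17, x = 20


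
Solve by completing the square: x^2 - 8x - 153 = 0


Start: x^2 - 8x - 153 = 0
Move constant: x^2 - 8x = 153
Half of -8 is -4, squared is 16
Add 16 to both sides: x^2 - 8x + 16 = 169
(x - 4)^2 = 169
x - 4 = ±13
x = 4 + 13 = 17 or x = 4 - 13 = -9

x = -9, x = 17


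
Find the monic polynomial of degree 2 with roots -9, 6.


A monic polynomial with roots -9, 6 is:
p(x) = (x + 9)(x - 6)
After multiplying by (x + 9): x + 9
After multiplying by (x - 6): x^2 + 3x - 54

x^2 + 3x - 54


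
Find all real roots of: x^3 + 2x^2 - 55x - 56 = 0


Let p(x) = x^3 + 2x^2 - 55x - 56. By the rational root theorem (leading coefficient 1), any rational root is an integer divisor of 56: try ±1, ±2, ... in turn.
Test x = 1: value = -108 ≠ 0.
Test x = -1: value = 0 ✓, so (x + 1) is a factor.
Synthetic division by (x + 1): bring down 1; 1(-1) + 2 = 1; 1(-1) - 55 = -56; (-56)(-1) - 56 = 0 → quotient x^2 + x - 56, remainder 0.
Solve the quadratic x^2 + x - 56 = 0: discriminant = 1^2 - 4(1)(-56) = 1 + 224 = 225.
sqrt(225) = 15, so x = (-1 ± 15)/2: x = 7 or x = -8.

x = -8, x = -1, x = 7


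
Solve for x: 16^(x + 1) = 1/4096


Express both sides with the same base.
1/4096 = 16^(-3)
Since the bases match, equate exponents: x + 1 = -3
So x = -3 - (1) = -4

x = -4


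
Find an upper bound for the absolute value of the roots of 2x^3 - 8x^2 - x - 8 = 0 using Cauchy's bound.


Cauchy's bound: all roots r satisfy |r| <= 1 + max(|a_i/a_n|) for i = 0,...,n-1
where a_n is the leading coefficient.

Coefficients: [2, -8, -1, -8]
Leading coefficient a_n = 2
Ratios |a_i/a_n|: 4, 1/2, 4
Maximum ratio: 4
Cauchy's bound: |r| <= 1 + 4 = 5

Upper bound = 5


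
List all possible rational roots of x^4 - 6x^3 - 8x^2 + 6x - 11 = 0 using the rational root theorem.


Rational root theorem: possible roots are ±p/q where:
  p divides the constant term (-11): p ∈ {1, 11}
  q divides the leading coefficient (1): q ∈ {1}

All possible rational roots: -11, -1, 1, 11

-11, -1, 1, 11


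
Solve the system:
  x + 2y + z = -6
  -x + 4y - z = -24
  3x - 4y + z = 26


Using Cramer's rule. Expand each determinant along the first row.
D  = 1*[4*1 - (-1)*(-4)] - 2*[(-1)*1 - (-1)*3] + 1*[(-1)*(-4) - 4*3]
  = 1*(0) - 2*(2) + 1*(-8) = -12
Dx = (-6)*[4*1 - (-1)*(-4)] - 2*[(-24)*1 - (-1)*26] + 1*[(-24)*(-4) - 4*26]
  = (-6)*(0) - 2*(2) + 1*(-8) = -12
Dy = 1*[(-24)*1 - (-1)*26] - (-6)*[(-1)*1 - (-1)*3] + 1*[(-1)*26 - (-24)*3]
  = 1*(2) - (-6)*(2) + 1*(46) = 60
Dz = 1*[4*26 - (-24)*(-4)] - 2*[(-1)*26 - (-24)*3] + (-6)*[(-1)*(-4) - 4*3]
  = 1*(8) - 2*(46) + (-6)*(-8) = -36
x = Dx/D = -12/-12 = 1, y = Dy/D = 60/-12 = -5, z = Dz/D = -36/-12 = 3
Check eq1: (1)(1) + (2)(-5) + (1)(3) = -6 = -6 ✓
Check eq2: (-1)(1) + (4)(-5) + (-1)(3) = -24 = -24 ✓
Check eq3: (3)(1) + (-4)(-5) + (1)(3) = 26 = 26 ✓

x = 1, y = -5, z = 3


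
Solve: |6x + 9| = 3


An absolute value equation |expr| = 3 gives two cases:
Case 1: 6x + 9 = 3
  6x = -6, so x = -1
Case 2: 6x + 9 = -3
  6x = -12, so x = -2

x = -2, x = -1


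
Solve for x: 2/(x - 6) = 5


Multiply both sides by (x - 6): 2 = 5(x - 6)
Distribute: 2 = 5x - 30
5x = 2 + 30 = 32
x = 32/5

x = 32/5


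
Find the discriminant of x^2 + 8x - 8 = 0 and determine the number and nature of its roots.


For ax^2 + bx + c = 0, discriminant D = b^2 - 4ac
Here a = 1, b = 8, c = -8
D = (8)^2 - 4(1)(-8) = 64 + 32 = 96

D = 96 > 0 but not a perfect square
The equation has 2 distinct real irrational roots.

Discriminant = 96, 2 distinct real irrational roots


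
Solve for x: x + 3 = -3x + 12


Starting with: x + 3 = -3x + 12
Move all x terms to left: (1 + 3)x = 12 - 3
Simplify: 4x = 9
Divide both sides by 4: x = 9/4

x = 9/4


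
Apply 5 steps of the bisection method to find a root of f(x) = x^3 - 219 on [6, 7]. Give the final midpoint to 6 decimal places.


f(x) = x^3 - 219
f(6) = -3 < 0
f(7) = 124 > 0

Step 1: midpoint = (6.000000 + 7.000000)/2 = 6.500000
  f(6.500000) = 55.625000
  f(mid) > 0, so root is in [6.000000, 6.500000]

Step 2: midpoint = (6.000000 + 6.500000)/2 = 6.250000
  f(6.250000) = 25.140625
  f(mid) > 0, so root is in [6.000000, 6.250000]

Step 3: midpoint = (6.000000 + 6.250000)/2 = 6.125000
  f(6.125000) = 10.783203
  f(mid) > 0, so root is in [6.000000, 6.125000]

Step 4: midpoint = (6.000000 + 6.125000)/2 = 6.062500
  f(6.062500) = 3.820557
  f(mid) > 0, so root is in [6.000000, 6.062500]

Step 5: midpoint = (6.000000 + 6.062500)/2 = 6.031250
  f(6.031250) = 0.392609
  f(mid) > 0, so root is in [6.000000, 6.031250]

midpoint = 6.031250


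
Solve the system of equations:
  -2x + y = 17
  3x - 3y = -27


Using Cramer's rule:
Determinant D = (-2)(-3) - (3)(1) = 6 - 3 = 3
Dx = (17)(-3) - (-27)(1) = -51 + 27 = -24
Dy = (-2)(-27) - (3)(17) = 54 - 51 = 3
x = Dx/D = -24/3 = -8
y = Dy/D = 3/3 = 1

x = -8, y = 1


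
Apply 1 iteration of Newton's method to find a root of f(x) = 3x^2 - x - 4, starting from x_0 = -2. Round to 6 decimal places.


Newton's method: x_(n+1) = x_n - f(x_n)/f'(x_n)
f(x) = 3x^2 - x - 4
f'(x) = 6x - 1

Iteration 1:
  f(-2.000000) = 10.000000
  f'(-2.000000) = -13.000000
  x_1 = -2.000000 - (10.000000)/(-13.000000) = -1.230769

x_1 = -1.230769


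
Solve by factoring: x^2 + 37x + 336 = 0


We need two numbers that multiply to 336 and add to 37.
Those numbers are 16 and 21 (since 16 * 21 = 336 and 16 + 21 = 37).
So x^2 + 37x + 336 = (x + 16)(x + 21) = 0
Setting each factor to zero: x = -16 or x = -21

x = -21, x = -16


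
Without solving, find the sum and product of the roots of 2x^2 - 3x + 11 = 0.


By Vieta's formulas for ax^2 + bx + c = 0:
  Sum of roots = -b/a
  Product of roots = c/a

Here a = 2, b = -3, c = 11
Sum = -(-3)/2 = 3/2
Product = 11/2 = 11/2

Sum = 3/2, Product = 11/2


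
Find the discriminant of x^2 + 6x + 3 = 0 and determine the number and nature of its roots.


For ax^2 + bx + c = 0, discriminant D = b^2 - 4ac
Here a = 1, b = 6, c = 3
D = (6)^2 - 4(1)(3) = 36 - 12 = 24

D = 24 > 0 but not a perfect square
The equation has 2 distinct real irrational roots.

Discriminant = 24, 2 distinct real irrational roots


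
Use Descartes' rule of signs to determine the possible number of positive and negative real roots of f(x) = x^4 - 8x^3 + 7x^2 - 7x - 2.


Descartes' rule of signs:

For positive roots, count sign changes in f(x) = x^4 - 8x^3 + 7x^2 - 7x - 2:
Signs of coefficients: +, -, +, -, -
Number of sign changes: 3
Possible positive real roots: 3, 1

For negative roots, examine f(-x) = x^4 + 8x^3 + 7x^2 + 7x - 2:
Signs of coefficients: +, +, +, +, -
Number of sign changes: 1
Possible negative real roots: 1

Positive roots: 3 or 1; Negative roots: 1


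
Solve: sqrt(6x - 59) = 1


Square both sides: 6x - 59 = 1^2 = 1
6x = 1 + 59 = 60
x = 10
Check: sqrt(6*10 - 59) = sqrt(1) = 1 ✓

x = 10


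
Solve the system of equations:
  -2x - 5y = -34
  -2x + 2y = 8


Using Cramer's rule:
Determinant D = (-2)(2) - (-2)(-5) = -4 - 10 = -14
Dx = (-34)(2) - (8)(-5) = -68 + 40 = -28
Dy = (-2)(8) - (-2)(-34) = -16 - 68 = -84
x = Dx/D = -28/-14 = 2
y = Dy/D = -84/-14 = 6

x = 2, y = 6


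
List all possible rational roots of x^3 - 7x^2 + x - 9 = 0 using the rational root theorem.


Rational root theorem: possible roots are ±p/q where:
  p divides the constant term (-9): p ∈ {1, 3, 9}
  q divides the leading coefficient (1): q ∈ {1}

All possible rational roots: -9, -3, -1, 1, 3, 9

-9, -3, -1, 1, 3, 9


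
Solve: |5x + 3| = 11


An absolute value equation |expr| = 11 gives two cases:
Case 1: 5x + 3 = 11
  5x = 8, so x = 8/5
Case 2: 5x + 3 = -11
  5x = -14, so x = -14/5

x = -14/5, x = 8/5


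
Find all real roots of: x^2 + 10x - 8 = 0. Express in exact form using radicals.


Using the quadratic formula: x = (-b ± sqrt(b^2 - 4ac)) / (2a)
Here a = 1, b = 10, c = -8
Discriminant = b^2 - 4ac = 10^2 - 4(1)(-8) = 100 + 32 = 132
Since discriminant = 132 > 0, there are two real roots.
x = (-10 ± 2*sqrt(33)) / 2
Simplifying: x = -5 ± sqrt(33)
Numerically: x ≈ 0.7446 or x ≈ -10.7446

x = -5 + sqrt(33) or x = -5 - sqrt(33)


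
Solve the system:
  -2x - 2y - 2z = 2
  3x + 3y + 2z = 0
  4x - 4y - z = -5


Using Cramer's rule. Expand each determinant along the first row.
D  = (-2)*[3*(-1) - 2*(-4)] - (-2)*[3*(-1) - 2*4] + (-2)*[3*(-4) - 3*4]
  = (-2)*(5) - (-2)*(-11) + (-2)*(-24) = 16
Dx = 2*[3*(-1) - 2*(-4)] - (-2)*[0*(-1) - 2*(-5)] + (-2)*[0*(-4) - 3*(-5)]
  = 2*(5) - (-2)*(10) + (-2)*(15) = 0
Dy = (-2)*[0*(-1) - 2*(-5)] - 2*[3*(-1) - 2*4] + (-2)*[3*(-5) - 0*4]
  = (-2)*(10) - 2*(-11) + (-2)*(-15) = 32
Dz = (-2)*[3*(-5) - 0*(-4)] - (-2)*[3*(-5) - 0*4] + 2*[3*(-4) - 3*4]
  = (-2)*(-15) - (-2)*(-15) + 2*(-24) = -48
x = Dx/D = 0/16 = 0, y = Dy/D = 32/16 = 2, z = Dz/D = -48/16 = -3
Check eq1: (-2)(0) + (-2)(2) + (-2)(-3) = 2 = 2 ✓
Check eq2: (3)(0) + (3)(2) + (2)(-3) = 0 = 0 ✓
Check eq3: (4)(0) + (-4)(2) + (-1)(-3) = -5 = -5 ✓

x = 0, y = 2, z = -3


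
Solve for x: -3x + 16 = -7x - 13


Starting with: -3x + 16 = -7x - 13
Move all x terms to left: (-3 + 7)x = -13 - 16
Simplify: 4x = -29
Divide both sides by 4: x = -29/4

x = -29/4


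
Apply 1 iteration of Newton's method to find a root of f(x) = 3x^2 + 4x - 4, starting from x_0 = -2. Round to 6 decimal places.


Newton's method: x_(n+1) = x_n - f(x_n)/f'(x_n)
f(x) = 3x^2 + 4x - 4
f'(x) = 6x + 4

Iteration 1:
  f(-2.000000) = 0.000000
  f'(-2.000000) = -8.000000
  x_1 = -2.000000 - (0.000000)/(-8.000000) = -2.000000

x_1 = -2.000000


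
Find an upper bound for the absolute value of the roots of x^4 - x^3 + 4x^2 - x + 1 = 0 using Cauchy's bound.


Cauchy's bound: all roots r satisfy |r| <= 1 + max(|a_i/a_n|) for i = 0,...,n-1
where a_n is the leading coefficient.

Coefficients: [1, -1, 4, -1, 1]
Leading coefficient a_n = 1
Ratios |a_i/a_n|: 1, 4, 1, 1
Maximum ratio: 4
Cauchy's bound: |r| <= 1 + 4 = 5

Upper bound = 5


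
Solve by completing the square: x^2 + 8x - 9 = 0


Start: x^2 + 8x - 9 = 0
Move constant: x^2 + 8x = 9
Half of 8 is 4, squared is 16
Add 16 to both sides: x^2 + 8x + 16 = 25
(x + 4)^2 = 25
x + 4 = ±5
x = -4 + 5 = 1 or x = -4 - 5 = -9

x = -9, x = 1


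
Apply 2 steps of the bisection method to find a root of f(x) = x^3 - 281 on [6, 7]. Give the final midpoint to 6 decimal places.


f(x) = x^3 - 281
f(6) = -65 < 0
f(7) = 62 > 0

Step 1: midpoint = (6.000000 + 7.000000)/2 = 6.500000
  f(6.500000) = -6.375000
  f(mid) < 0, so root is in [6.500000, 7.000000]

Step 2: midpoint = (6.500000 + 7.000000)/2 = 6.750000
  f(6.750000) = 26.546875
  f(mid) > 0, so root is in [6.500000, 6.750000]

midpoint = 6.750000


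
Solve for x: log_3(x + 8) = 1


Convert to exponential form: x + 8 = 3^1 = 3
x = 3 - 8 = -5
Check: log_3(-5 + 8) = log_3(3) = log_3(3) = 1 ✓

x = -5


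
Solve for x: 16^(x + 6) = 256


Express both sides with the same base.
256 = 16^2
Since the bases match, equate exponents: x + 6 = 2
So x = 2 - (6) = -4

x = -4


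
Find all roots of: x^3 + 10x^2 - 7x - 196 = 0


Let p(x) = x^3 + 10x^2 - 7x - 196. By the rational root theorem (leading coefficient 1), any rational root is an integer divisor of 196: try ±1, ±2, ... in turn.
Test x = 1: value = -192 ≠ 0.
Test x = -1: value = -180 ≠ 0.
Test x = 2: value = -162 ≠ 0.
Test x = -2: value = -150 ≠ 0.
Test x = 4: value = 0 ✓, so (x - 4) is a factor.
Synthetic division by (x - 4): bring down 1; 1(4) + 10 = 14; 14(4) - 7 = 49; 49(4) - 196 = 0 → quotient x^2 + 14x + 49, remainder 0.
Solve the quadratic x^2 + 14x + 49 = 0: discriminant = 14^2 - 4(1)(49) = 196 - 196 = 0.
Discriminant = 0, so a double root: x = -14/2 = -7.
Collecting all roots found:

x = -7 (multiplicity 2), x = 4


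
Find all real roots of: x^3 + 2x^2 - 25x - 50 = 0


Let p(x) = x^3 + 2x^2 - 25x - 50. By the rational root theorem (leading coefficient 1), any rational root is an integer divisor of 50: try ±1, ±2, ... in turn.
Test x = 1: value = -72 ≠ 0.
Test x = -1: value = -24 ≠ 0.
Test x = 2: value = -84 ≠ 0.
Test x = -2: value = 0 ✓, so (x + 2) is a factor.
Synthetic division by (x + 2): bring down 1; 1(-2) + 2 = 0; 0(-2) - 25 = -25; (-25)(-2) - 50 = 0 → quotient x^2 - 25, remainder 0.
Solve the quadratic x^2 - 25 = 0: discriminant = 0^2 - 4(1)(-25) = 0 + 100 = 100.
sqrt(100) = 10, so x = (0 ± 10)/2: x = 5 or x = -5.

x = -5, x = -2, x = 5


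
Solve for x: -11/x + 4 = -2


Subtract 4 from both sides: -11/x = -6
Multiply both sides by x: -11 = -6 * x
Divide by -6: x = 11/6

x = 11/6


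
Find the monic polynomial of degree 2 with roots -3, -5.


A monic polynomial with roots -3, -5 is:
p(x) = (x + 3)(x + 5)
After multiplying by (x + 3): x + 3
After multiplying by (x + 5): x^2 + 8x + 15

x^2 + 8x + 15


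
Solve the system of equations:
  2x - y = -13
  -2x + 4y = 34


Using Cramer's rule:
Determinant D = (2)(4) - (-2)(-1) = 8 - 2 = 6
Dx = (-13)(4) - (34)(-1) = -52 + 34 = -18
Dy = (2)(34) - (-2)(-13) = 68 - 26 = 42
x = Dx/D = -18/6 = -3
y = Dy/D = 42/6 = 7

x = -3, y = 7


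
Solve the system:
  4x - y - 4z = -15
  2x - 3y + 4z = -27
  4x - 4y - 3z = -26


Using Cramer's rule. Expand each determinant along the first row.
D  = 4*[(-3)*(-3) - 4*(-4)] - (-1)*[2*(-3) - 4*4] + (-4)*[2*(-4) - (-3)*4]
  = 4*(25) - (-1)*(-22) + (-4)*(4) = 62
Dx = (-15)*[(-3)*(-3) - 4*(-4)] - (-1)*[(-27)*(-3) - 4*(-26)] + (-4)*[(-27)*(-4) - (-3)*(-26)]
  = (-15)*(25) - (-1)*(185) + (-4)*(30) = -310
Dy = 4*[(-27)*(-3) - 4*(-26)] - (-15)*[2*(-3) - 4*4] + (-4)*[2*(-26) - (-27)*4]
  = 4*(185) - (-15)*(-22) + (-4)*(56) = 186
Dz = 4*[(-3)*(-26) - (-27)*(-4)] - (-1)*[2*(-26) - (-27)*4] + (-15)*[2*(-4) - (-3)*4]
  = 4*(-30) - (-1)*(56) + (-15)*(4) = -124
x = Dx/D = -310/62 = -5, y = Dy/D = 186/62 = 3, z = Dz/D = -124/62 = -2
Check eq1: (4)(-5) + (-1)(3) + (-4)(-2) = -15 = -15 ✓
Check eq2: (2)(-5) + (-3)(3) + (4)(-2) = -27 = -27 ✓
Check eq3: (4)(-5) + (-4)(3) + (-3)(-2) = -26 = -26 ✓

x = -5, y = 3, z = -2


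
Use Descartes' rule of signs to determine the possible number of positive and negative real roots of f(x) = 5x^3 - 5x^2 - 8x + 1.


Descartes' rule of signs:

For positive roots, count sign changes in f(x) = 5x^3 - 5x^2 - 8x + 1:
Signs of coefficients: +, -, -, +
Number of sign changes: 2
Possible positive real roots: 2, 0

For negative roots, examine f(-x) = -5x^3 - 5x^2 + 8x + 1:
Signs of coefficients: -, -, +, +
Number of sign changes: 1
Possible negative real roots: 1

Positive roots: 2 or 0; Negative roots: 1


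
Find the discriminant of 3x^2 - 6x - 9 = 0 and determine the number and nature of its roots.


For ax^2 + bx + c = 0, discriminant D = b^2 - 4ac
Here a = 3, b = -6, c = -9
D = (-6)^2 - 4(3)(-9) = 36 + 108 = 144

D = 144 > 0 and is a perfect square (sqrt = 12)
The equation has 2 distinct real rational roots.

Discriminant = 144, 2 distinct real rational roots


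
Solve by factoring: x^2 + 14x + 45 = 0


We need two numbers that multiply to 45 and add to 14.
Those numbers are 5 and 9 (since 5 * 9 = 45 and 5 + 9 = 14).
So x^2 + 14x + 45 = (x + 5)(x + 9) = 0
Setting each factor to zero: x = -5 or x = -9

x = -9, x = -5


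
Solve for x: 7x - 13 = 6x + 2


Starting with: 7x - 13 = 6x + 2
Move all x terms to left: (7 - 6)x = 2 + 13
Simplify: x = 15
Divide both sides by 1: x = 15

x = 15


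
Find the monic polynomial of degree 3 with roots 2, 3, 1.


A monic polynomial with roots 2, 3, 1 is:
p(x) = (x - 2)(x - 3)(x - 1)
After multiplying by (x - 2): x - 2
After multiplying by (x - 3): x^2 - 5x + 6
After multiplying by (x - 1): x^3 - 6x^2 + 11x - 6

x^3 - 6x^2 + 11x - 6


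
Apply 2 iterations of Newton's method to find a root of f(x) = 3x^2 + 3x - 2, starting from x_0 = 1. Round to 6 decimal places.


Newton's method: x_(n+1) = x_n - f(x_n)/f'(x_n)
f(x) = 3x^2 + 3x - 2
f'(x) = 6x + 3

Iteration 1:
  f(1.000000) = 4.000000
  f'(1.000000) = 9.000000
  x_1 = 1.000000 - (4.000000)/(9.000000) = 0.555556

Iteration 2:
  f(0.555556) = 0.592593
  f'(0.555556) = 6.333333
  x_2 = 0.555556 - (0.592593)/(6.333333) = 0.461988

x_2 = 0.461988


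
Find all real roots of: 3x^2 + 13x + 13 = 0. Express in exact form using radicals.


Using the quadratic formula: x = (-b ± sqrt(b^2 - 4ac)) / (2a)
Here a = 3, b = 13, c = 13
Discriminant = b^2 - 4ac = 13^2 - 4(3)(13) = 169 - 156 = 13
Since discriminant = 13 > 0, there are two real roots.
x = (-13 ± sqrt(13)) / 6
Numerically: x ≈ -1.5657 or x ≈ -2.7676

x = (-13 + sqrt(13)) / 6 or x = (-13 - sqrt(13)) / 6


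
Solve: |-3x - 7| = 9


An absolute value equation |expr| = 9 gives two cases:
Case 1: -3x - 7 = 9
  -3x = 16, so x = -16/3
Case 2: -3x - 7 = -9
  -3x = -2, so x = 2/3

x = -16/3, x = 2/3


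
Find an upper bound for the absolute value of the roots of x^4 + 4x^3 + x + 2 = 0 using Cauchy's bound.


Cauchy's bound: all roots r satisfy |r| <= 1 + max(|a_i/a_n|) for i = 0,...,n-1
where a_n is the leading coefficient.

Coefficients: [1, 4, 0, 1, 2]
Leading coefficient a_n = 1
Ratios |a_i/a_n|: 4, 0, 1, 2
Maximum ratio: 4
Cauchy's bound: |r| <= 1 + 4 = 5

Upper bound = 5


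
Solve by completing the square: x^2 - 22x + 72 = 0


Start: x^2 - 22x + 72 = 0
Move constant: x^2 - 22x = -72
Half of -22 is -11, squared is 121
Add 121 to both sides: x^2 - 22x + 121 = 49
(x - 11)^2 = 49
x - 11 = ±7
x = 11 + 7 = 18 or x = 11 - 7 = 4

x = 4, x = 18


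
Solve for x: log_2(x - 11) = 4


Convert to exponential form: x - 11 = 2^4 = 16
x = 16 + 11 = 27
Check: log_2(27 - 11) = log_2(16) = log_2(16) = 4 ✓

x = 27


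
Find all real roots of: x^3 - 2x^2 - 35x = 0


The constant term is 0, so x = 0 is a root. Factor out x:
  x(x^2 - 2x - 35) = 0
Solve the quadratic x^2 - 2x - 35 = 0: discriminant = (-2)^2 - 4(1)(-35) = 4 + 140 = 144.
sqrt(144) = 12, so x = (2 ± 12)/2: x = 7 or x = -5.

x = -5, x = 0, x = 7


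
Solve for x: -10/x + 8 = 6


Subtract 8 from both sides: -10/x = -2
Multiply both sides by x: -10 = -2 * x
Divide by -2: x = 5

x = 5


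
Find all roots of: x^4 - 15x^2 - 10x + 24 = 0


Let p(x) = x^4 - 15x^2 - 10x + 24. By the rational root theorem (leading coefficient 1), any rational root is an integer divisor of 24: try ±1, ±2, ... in turn.
Test x = 1: value = 0 ✓, so (x - 1) is a factor.
Synthetic division by (x - 1): bring down 1; 1(1) + 0 = 1; 1(1) - 15 = -14; (-14)(1) - 10 = -24; (-24)(1) + 24 = 0 → quotient x^3 + x^2 - 14x - 24, remainder 0.
Continue with the quotient x^3 + x^2 - 14x - 24 (candidates must divide 24; re-test x = 1 first in case it repeats).
Test x = 1: value = -36 ≠ 0.
Test x = -1: value = -10 ≠ 0.
Test x = 2: value = -40 ≠ 0.
Test x = -2: value = 0 ✓, so (x + 2) is a factor.
Synthetic division by (x + 2): bring down 1; 1(-2) + 1 = -1; (-1)(-2) - 14 = -12; (-12)(-2) - 24 = 0 → quotient x^2 - x - 12, remainder 0.
Solve the quadratic x^2 - x - 12 = 0: discriminant = (-1)^2 - 4(1)(-12) = 1 + 48 = 49.
sqrt(49) = 7, so x = (1 ± 7)/2: x = 4 or x = -3.
Collecting all roots found:

x = -3, x = -2, x = 1, x = 4


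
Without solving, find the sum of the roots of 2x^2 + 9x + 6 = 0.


By Vieta's formulas for ax^2 + bx + c = 0:
  Sum of roots = -b/a
  Product of roots = c/a

Here a = 2, b = 9, c = 6
Sum = -(9)/2 = -9/2
Product = 6/2 = 3

Sum = -9/2


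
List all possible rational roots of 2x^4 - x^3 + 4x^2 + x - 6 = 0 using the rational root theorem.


Rational root theorem: possible roots are ±p/q where:
  p divides the constant term (-6): p ∈ {1, 2, 3, 6}
  q divides the leading coefficient (2): q ∈ {1, 2}

All possible rational roots: -6, -3, -2, -3/2, -1, -1/2, 1/2, 1, 3/2, 2, 3, 6

-6, -3, -2, -3/2, -1, -1/2, 1/2, 1, 3/2, 2, 3, 6


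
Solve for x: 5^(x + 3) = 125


Express both sides with the same base.
125 = 5^3
Since the bases match, equate exponents: x + 3 = 3
So x = 3 - (3) = 0

x = 0


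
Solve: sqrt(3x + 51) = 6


Square both sides: 3x + 51 = 6^2 = 36
3x = 36 - 51 = -15
x = -5
Check: sqrt(3*(-5) + 51) = sqrt(36) = 6 ✓

x = -5


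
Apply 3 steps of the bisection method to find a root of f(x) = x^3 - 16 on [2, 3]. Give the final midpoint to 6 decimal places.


f(x) = x^3 - 16
f(2) = -8 < 0
f(3) = 11 > 0

Step 1: midpoint = (2.000000 + 3.000000)/2 = 2.500000
  f(2.500000) = -0.375000
  f(mid) < 0, so root is in [2.500000, 3.000000]

Step 2: midpoint = (2.500000 + 3.000000)/2 = 2.750000
  f(2.750000) = 4.796875
  f(mid) > 0, so root is in [2.500000, 2.750000]

Step 3: midpoint = (2.500000 + 2.750000)/2 = 2.625000
  f(2.625000) = 2.087891
  f(mid) > 0, so root is in [2.500000, 2.625000]

midpoint = 2.625000


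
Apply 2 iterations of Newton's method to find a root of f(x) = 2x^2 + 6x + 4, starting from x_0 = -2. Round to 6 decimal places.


Newton's method: x_(n+1) = x_n - f(x_n)/f'(x_n)
f(x) = 2x^2 + 6x + 4
f'(x) = 4x + 6

Iteration 1:
  f(-2.000000) = 0.000000
  f'(-2.000000) = -2.000000
  x_1 = -2.000000 - (0.000000)/(-2.000000) = -2.000000

Iteration 2:
  f(-2.000000) = 0.000000
  f'(-2.000000) = -2.000000
  x_2 = -2.000000 - (0.000000)/(-2.000000) = -2.000000

x_2 = -2.000000


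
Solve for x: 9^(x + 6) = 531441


Express both sides with the same base.
531441 = 9^6
Since the bases match, equate exponents: x + 6 = 6
So x = 6 - (6) = 0

x = 0


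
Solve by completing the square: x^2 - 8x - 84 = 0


Start: x^2 - 8x - 84 = 0
Move constant: x^2 - 8x = 84
Half of -8 is -4, squared is 16
Add 16 to both sides: x^2 - 8x + 16 = 100
(x - 4)^2 = 100
x - 4 = ±10
x = 4 + 10 = 14 or x = 4 - 10 = -6

x = -6, x = 14


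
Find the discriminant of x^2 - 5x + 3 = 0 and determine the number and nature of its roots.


For ax^2 + bx + c = 0, discriminant D = b^2 - 4ac
Here a = 1, b = -5, c = 3
D = (-5)^2 - 4(1)(3) = 25 - 12 = 13

D = 13 > 0 but not a perfect square
The equation has 2 distinct real irrational roots.

Discriminant = 13, 2 distinct real irrational roots


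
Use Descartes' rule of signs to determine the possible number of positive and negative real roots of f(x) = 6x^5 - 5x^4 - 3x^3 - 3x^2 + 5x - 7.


Descartes' rule of signs:

For positive roots, count sign changes in f(x) = 6x^5 - 5x^4 - 3x^3 - 3x^2 + 5x - 7:
Signs of coefficients: +, -, -, -, +, -
Number of sign changes: 3
Possible positive real roots: 3, 1

For negative roots, examine f(-x) = -6x^5 - 5x^4 + 3x^3 - 3x^2 - 5x - 7:
Signs of coefficients: -, -, +, -, -, -
Number of sign changes: 2
Possible negative real roots: 2, 0

Positive roots: 3 or 1; Negative roots: 2 or 0


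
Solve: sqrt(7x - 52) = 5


Square both sides: 7x - 52 = 5^2 = 25
7x = 25 + 52 = 77
x = 11
Check: sqrt(7*11 - 52) = sqrt(25) = 5 ✓

x = 11


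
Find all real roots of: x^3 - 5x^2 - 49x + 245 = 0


Let p(x) = x^3 - 5x^2 - 49x + 245. By the rational root theorem (leading coefficient 1), any rational root is an integer divisor of 245: try ±1, ±2, ... in turn.
Test x = 1: value = 192 ≠ 0.
Test x = -1: value = 288 ≠ 0.
Test x = 5: value = 0 ✓, so (x - 5) is a factor.
Synthetic division by (x - 5): bring down 1; 1(5) - 5 = 0; 0(5) - 49 = -49; (-49)(5) + 245 = 0 → quotient x^2 - 49, remainder 0.
Solve the quadratic x^2 - 49 = 0: discriminant = 0^2 - 4(1)(-49) = 0 + 196 = 196.
sqrt(196) = 14, so x = (0 ± 14)/2: x = 7 or x = -7.

x = -7, x = 5, x = 7


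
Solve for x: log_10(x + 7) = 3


Convert to exponential form: x + 7 = 10^3 = 1000
x = 1000 - 7 = 993
Check: log_10(993 + 7) = log_10(1000) = log_10(1000) = 3 ✓

x = 993


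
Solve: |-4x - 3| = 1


An absolute value equation |expr| = 1 gives two cases:
Case 1: -4x - 3 = 1
  -4x = 4, so x = -1
Case 2: -4x - 3 = -1
  -4x = 2, so x = -1/2

x = -1, x = -1/2


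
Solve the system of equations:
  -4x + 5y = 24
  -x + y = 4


Using Cramer's rule:
Determinant D = (-4)(1) - (-1)(5) = -4 + 5 = 1
Dx = (24)(1) - (4)(5) = 24 - 20 = 4
Dy = (-4)(4) - (-1)(24) = -16 + 24 = 8
x = Dx/D = 4/1 = 4
y = Dy/D = 8/1 = 8

x = 4, y = 8


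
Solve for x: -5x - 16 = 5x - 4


Starting with: -5x - 16 = 5x - 4
Move all x terms to left: (-5 - 5)x = -4 + 16
Simplify: -10x = 12
Divide both sides by -10: x = -6/5

x = -6/5


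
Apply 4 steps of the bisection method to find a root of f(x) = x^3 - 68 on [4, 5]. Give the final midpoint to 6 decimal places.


f(x) = x^3 - 68
f(4) = -4 < 0
f(5) = 57 > 0

Step 1: midpoint = (4.000000 + 5.000000)/2 = 4.500000
  f(4.500000) = 23.125000
  f(mid) > 0, so root is in [4.000000, 4.500000]

Step 2: midpoint = (4.000000 + 4.500000)/2 = 4.250000
  f(4.250000) = 8.765625
  f(mid) > 0, so root is in [4.000000, 4.250000]

Step 3: midpoint = (4.000000 + 4.250000)/2 = 4.125000
  f(4.125000) = 2.189453
  f(mid) > 0, so root is in [4.000000, 4.125000]

Step 4: midpoint = (4.000000 + 4.125000)/2 = 4.062500
  f(4.062500) = -0.952881
  f(mid) < 0, so root is in [4.062500, 4.125000]

midpoint = 4.062500


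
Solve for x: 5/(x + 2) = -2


Multiply both sides by (x + 2): 5 = -2(x + 2)
Distribute: 5 = -2x - 4
-2x = 5 + 4 = 9
x = -9/2

x = -9/2


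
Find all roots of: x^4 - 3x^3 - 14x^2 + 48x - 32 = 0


Let p(x) = x^4 - 3x^3 - 14x^2 + 48x - 32. By the rational root theorem (leading coefficient 1), any rational root is an integer divisor of 32: try ±1, ±2, ... in turn.
Test x = 1: value = 0 ✓, so (x - 1) is a factor.
Synthetic division by (x - 1): bring down 1; 1(1) - 3 = -2; (-2)(1) - 14 = -16; (-16)(1) + 48 = 32; 32(1) - 32 = 0 → quotient x^3 - 2x^2 - 16x + 32, remainder 0.
Continue with the quotient x^3 - 2x^2 - 16x + 32 (candidates must divide 32; re-test x = 1 first in case it repeats).
Test x = 1: value = 15 ≠ 0.
Test x = -1: value = 45 ≠ 0.
Test x = 2: value = 0 ✓, so (x - 2) is a factor.
Synthetic division by (x - 2): bring down 1; 1(2) - 2 = 0; 0(2) - 16 = -16; (-16)(2) + 32 = 0 → quotient x^2 - 16, remainder 0.
Solve the quadratic x^2 - 16 = 0: discriminant = 0^2 - 4(1)(-16) = 0 + 64 = 64.
sqrt(64) = 8, so x = (0 ± 8)/2: x = 4 or x = -4.
Collecting all roots found:

x = -4, x = 1, x = 2, x = 4


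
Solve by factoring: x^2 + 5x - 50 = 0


We need two numbers that multiply to -50 and add to 5.
Those numbers are 10 and -5 (since 10 * (-5) = -50 and 10 + (-5) = 5).
So x^2 + 5x - 50 = (x + 10)(x - 5) = 0
Setting each factor to zero: x = -10 or x = 5

x = -10, x = 5


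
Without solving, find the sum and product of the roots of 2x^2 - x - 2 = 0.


By Vieta's formulas for ax^2 + bx + c = 0:
  Sum of roots = -b/a
  Product of roots = c/a

Here a = 2, b = -1, c = -2
Sum = -(-1)/2 = 1/2
Product = -2/2 = -1

Sum = 1/2, Product = -1


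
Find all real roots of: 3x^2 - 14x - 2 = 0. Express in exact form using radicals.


Using the quadratic formula: x = (-b ± sqrt(b^2 - 4ac)) / (2a)
Here a = 3, b = -14, c = -2
Discriminant = b^2 - 4ac = (-14)^2 - 4(3)(-2) = 196 + 24 = 220
Since discriminant = 220 > 0, there are two real roots.
x = (14 ± 2*sqrt(55)) / 6
Simplifying: x = (7 ± sqrt(55)) / 3
Numerically: x ≈ 4.8054 or x ≈ -0.1387

x = (7 + sqrt(55)) / 3 or x = (7 - sqrt(55)) / 3


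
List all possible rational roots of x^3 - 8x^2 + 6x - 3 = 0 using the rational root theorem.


Rational root theorem: possible roots are ±p/q where:
  p divides the constant term (-3): p ∈ {1, 3}
  q divides the leading coefficient (1): q ∈ {1}

All possible rational roots: -3, -1, 1, 3

-3, -1, 1, 3


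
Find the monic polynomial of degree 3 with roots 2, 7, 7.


A monic polynomial with roots 2, 7, 7 is:
p(x) = (x - 2)(x - 7)(x - 7)
After multiplying by (x - 2): x - 2
After multiplying by (x - 7): x^2 - 9x + 14
After multiplying by (x - 7): x^3 - 16x^2 + 77x - 98

x^3 - 16x^2 + 77x - 98


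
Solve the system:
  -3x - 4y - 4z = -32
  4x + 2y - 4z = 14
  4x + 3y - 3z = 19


Using Cramer's rule. Expand each determinant along the first row.
D  = (-3)*[2*(-3) - (-4)*3] - (-4)*[4*(-3) - (-4)*4] + (-4)*[4*3 - 2*4]
  = (-3)*(6) - (-4)*(4) + (-4)*(4) = -18
Dx = (-32)*[2*(-3) - (-4)*3] - (-4)*[14*(-3) - (-4)*19] + (-4)*[14*3 - 2*19]
  = (-32)*(6) - (-4)*(34) + (-4)*(4) = -72
Dy = (-3)*[14*(-3) - (-4)*19] - (-32)*[4*(-3) - (-4)*4] + (-4)*[4*19 - 14*4]
  = (-3)*(34) - (-32)*(4) + (-4)*(20) = -54
Dz = (-3)*[2*19 - 14*3] - (-4)*[4*19 - 14*4] + (-32)*[4*3 - 2*4]
  = (-3)*(-4) - (-4)*(20) + (-32)*(4) = -36
x = Dx/D = -72/-18 = 4, y = Dy/D = -54/-18 = 3, z = Dz/D = -36/-18 = 2
Check eq1: (-3)(4) + (-4)(3) + (-4)(2) = -32 = -32 ✓
Check eq2: (4)(4) + (2)(3) + (-4)(2) = 14 = 14 ✓
Check eq3: (4)(4) + (3)(3) + (-3)(2) = 19 = 19 ✓

x = 4, y = 3, z = 2


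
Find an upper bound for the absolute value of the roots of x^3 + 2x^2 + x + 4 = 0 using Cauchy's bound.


Cauchy's bound: all roots r satisfy |r| <= 1 + max(|a_i/a_n|) for i = 0,...,n-1
where a_n is the leading coefficient.

Coefficients: [1, 2, 1, 4]
Leading coefficient a_n = 1
Ratios |a_i/a_n|: 2, 1, 4
Maximum ratio: 4
Cauchy's bound: |r| <= 1 + 4 = 5

Upper bound = 5


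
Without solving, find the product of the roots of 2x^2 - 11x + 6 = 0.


By Vieta's formulas for ax^2 + bx + c = 0:
  Sum of roots = -b/a
  Product of roots = c/a

Here a = 2, b = -11, c = 6
Sum = -(-11)/2 = 11/2
Product = 6/2 = 3

Product = 3


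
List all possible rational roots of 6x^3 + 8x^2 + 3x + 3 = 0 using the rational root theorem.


Rational root theorem: possible roots are ±p/q where:
  p divides the constant term (3): p ∈ {1, 3}
  q divides the leading coefficient (6): q ∈ {1, 2, 3, 6}

All possible rational roots: -3, -3/2, -1, -1/2, -1/3, -1/6, 1/6, 1/3, 1/2, 1, 3/2, 3

-3, -3/2, -1, -1/2, -1/3, -1/6, 1/6, 1/3, 1/2, 1, 3/2, 3


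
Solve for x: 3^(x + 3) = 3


Express both sides with the same base.
3 = 3^1
Since the bases match, equate exponents: x + 3 = 1
So x = 1 - (3) = -2

x = -2


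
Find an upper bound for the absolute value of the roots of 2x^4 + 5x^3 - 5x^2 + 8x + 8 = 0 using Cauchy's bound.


Cauchy's bound: all roots r satisfy |r| <= 1 + max(|a_i/a_n|) for i = 0,...,n-1
where a_n is the leading coefficient.

Coefficients: [2, 5, -5, 8, 8]
Leading coefficient a_n = 2
Ratios |a_i/a_n|: 5/2, 5/2, 4, 4
Maximum ratio: 4
Cauchy's bound: |r| <= 1 + 4 = 5

Upper bound = 5


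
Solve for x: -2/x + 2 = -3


Subtract 2 from both sides: -2/x = -5
Multiply both sides by x: -2 = -5 * x
Divide by -5: x = 2/5

x = 2/5


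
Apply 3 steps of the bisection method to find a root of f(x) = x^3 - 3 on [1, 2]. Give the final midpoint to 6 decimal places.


f(x) = x^3 - 3
f(1) = -2 < 0
f(2) = 5 > 0

Step 1: midpoint = (1.000000 + 2.000000)/2 = 1.500000
  f(1.500000) = 0.375000
  f(mid) > 0, so root is in [1.000000, 1.500000]

Step 2: midpoint = (1.000000 + 1.500000)/2 = 1.250000
  f(1.250000) = -1.046875
  f(mid) < 0, so root is in [1.250000, 1.500000]

Step 3: midpoint = (1.250000 + 1.500000)/2 = 1.375000
  f(1.375000) = -0.400391
  f(mid) < 0, so root is in [1.375000, 1.500000]

midpoint = 1.375000


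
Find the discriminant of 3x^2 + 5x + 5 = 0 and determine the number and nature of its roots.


For ax^2 + bx + c = 0, discriminant D = b^2 - 4ac
Here a = 3, b = 5, c = 5
D = (5)^2 - 4(3)(5) = 25 - 60 = -35

D = -35 < 0
The equation has no real roots (2 complex conjugate roots).

Discriminant = -35, no real roots (2 complex conjugate roots)


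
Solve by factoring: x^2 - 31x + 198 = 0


We need two numbers that multiply to 198 and add to -31.
Those numbers are -22 and -9 (since (-22) * (-9) = 198 and (-22) + (-9) = -31).
So x^2 - 31x + 198 = (x - 22)(x - 9) = 0
Setting each factor to zero: x = 22 or x = 9

x = 9, x = 22


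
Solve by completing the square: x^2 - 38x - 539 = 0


Start: x^2 - 38x - 539 = 0
Move constant: x^2 - 38x = 539
Half of -38 is -19, squared is 361
Add 361 to both sides: x^2 - 38x + 361 = 900
(x - 19)^2 = 900
x - 19 = ±30
x = 19 + 30 = 49 or x = 19 - 30 = -11

x = -11, x = 49


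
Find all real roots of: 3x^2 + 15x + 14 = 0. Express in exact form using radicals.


Using the quadratic formula: x = (-b ± sqrt(b^2 - 4ac)) / (2a)
Here a = 3, b = 15, c = 14
Discriminant = b^2 - 4ac = 15^2 - 4(3)(14) = 225 - 168 = 57
Since discriminant = 57 > 0, there are two real roots.
x = (-15 ± sqrt(57)) / 6
Numerically: x ≈ -1.2417 or x ≈ -3.7583

x = (-15 + sqrt(57)) / 6 or x = (-15 - sqrt(57)) / 6


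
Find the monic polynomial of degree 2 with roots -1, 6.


A monic polynomial with roots -1, 6 is:
p(x) = (x + 1)(x - 6)
After multiplying by (x + 1): x + 1
After multiplying by (x - 6): x^2 - 5x - 6

x^2 - 5x - 6


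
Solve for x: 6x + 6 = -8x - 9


Starting with: 6x + 6 = -8x - 9
Move all x terms to left: (6 + 8)x = -9 - 6
Simplify: 14x = -15
Divide both sides by 14: x = -15/14

x = -15/14


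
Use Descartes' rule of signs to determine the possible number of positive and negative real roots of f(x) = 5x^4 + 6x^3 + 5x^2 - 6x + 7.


Descartes' rule of signs:

For positive roots, count sign changes in f(x) = 5x^4 + 6x^3 + 5x^2 - 6x + 7:
Signs of coefficients: +, +, +, -, +
Number of sign changes: 2
Possible positive real roots: 2, 0

For negative roots, examine f(-x) = 5x^4 - 6x^3 + 5x^2 + 6x + 7:
Signs of coefficients: +, -, +, +, +
Number of sign changes: 2
Possible negative real roots: 2, 0

Positive roots: 2 or 0; Negative roots: 2 or 0


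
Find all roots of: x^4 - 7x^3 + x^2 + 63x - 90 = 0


Let p(x) = x^4 - 7x^3 + x^2 + 63x - 90. By the rational root theorem (leading coefficient 1), any rational root is an integer divisor of 90: try ±1, ±2, ... in turn.
Test x = 1: value = -32 ≠ 0.
Test x = -1: value = -144 ≠ 0.
Test x = 2: value = 0 ✓, so (x - 2) is a factor.
Synthetic division by (x - 2): bring down 1; 1(2) - 7 = -5; (-5)(2) + 1 = -9; (-9)(2) + 63 = 45; 45(2) - 90 = 0 → quotient x^3 - 5x^2 - 9x + 45, remainder 0.
Continue with the quotient x^3 - 5x^2 - 9x + 45 (candidates must divide 45).
Test x = 3: value = 0 ✓, so (x - 3) is a factor.
Synthetic division by (x - 3): bring down 1; 1(3) - 5 = -2; (-2)(3) - 9 = -15; (-15)(3) + 45 = 0 → quotient x^2 - 2x - 15, remainder 0.
Solve the quadratic x^2 - 2x - 15 = 0: discriminant = (-2)^2 - 4(1)(-15) = 4 + 60 = 64.
sqrt(64) = 8, so x = (2 ± 8)/2: x = 5 or x = -3.
Collecting all roots found:

x = -3, x = 2, x = 3, x = 5


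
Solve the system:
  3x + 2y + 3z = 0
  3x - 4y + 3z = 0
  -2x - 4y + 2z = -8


Using Cramer's rule. Expand each determinant along the first row.
D  = 3*[(-4)*2 - 3*(-4)] - 2*[3*2 - 3*(-2)] + 3*[3*(-4) - (-4)*(-2)]
  = 3*(4) - 2*(12) + 3*(-20) = -72
Dx = 0*[(-4)*2 - 3*(-4)] - 2*[0*2 - 3*(-8)] + 3*[0*(-4) - (-4)*(-8)]
  = 0*(4) - 2*(24) + 3*(-32) = -144
Dy = 3*[0*2 - 3*(-8)] - 0*[3*2 - 3*(-2)] + 3*[3*(-8) - 0*(-2)]
  = 3*(24) - 0*(12) + 3*(-24) = 0
Dz = 3*[(-4)*(-8) - 0*(-4)] - 2*[3*(-8) - 0*(-2)] + 0*[3*(-4) - (-4)*(-2)]
  = 3*(32) - 2*(-24) + 0*(-20) = 144
x = Dx/D = -144/-72 = 2, y = Dy/D = 0/-72 = 0, z = Dz/D = 144/-72 = -2
Check eq1: (3)(2) + (2)(0) + (3)(-2) = 0 = 0 ✓
Check eq2: (3)(2) + (-4)(0) + (3)(-2) = 0 = 0 ✓
Check eq3: (-2)(2) + (-4)(0) + (2)(-2) = -8 = -8 ✓

x = 2, y = 0, z = -2


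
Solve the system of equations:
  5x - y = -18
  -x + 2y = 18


Using Cramer's rule:
Determinant D = (5)(2) - (-1)(-1) = 10 - 1 = 9
Dx = (-18)(2) - (18)(-1) = -36 + 18 = -18
Dy = (5)(18) - (-1)(-18) = 90 - 18 = 72
x = Dx/D = -18/9 = -2
y = Dy/D = 72/9 = 8

x = -2, y = 8


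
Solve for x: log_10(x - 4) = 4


Convert to exponential form: x - 4 = 10^4 = 10000
x = 10000 + 4 = 10004
Check: log_10(10004 - 4) = log_10(10000) = log_10(10000) = 4 ✓

x = 10004


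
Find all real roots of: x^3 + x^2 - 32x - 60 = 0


Let p(x) = x^3 + x^2 - 32x - 60. By the rational root theorem (leading coefficient 1), any rational root is an integer divisor of 60: try ±1, ±2, ... in turn.
Test x = 1: value = -90 ≠ 0.
Test x = -1: value = -28 ≠ 0.
Test x = 2: value = -112 ≠ 0.
Test x = -2: value = 0 ✓, so (x + 2) is a factor.
Synthetic division by (x + 2): bring down 1; 1(-2) + 1 = -1; (-1)(-2) - 32 = -30; (-30)(-2) - 60 = 0 → quotient x^2 - x - 30, remainder 0.
Solve the quadratic x^2 - x - 30 = 0: discriminant = (-1)^2 - 4(1)(-30) = 1 + 120 = 121.
sqrt(121) = 11, so x = (1 ± 11)/2: x = 6 or x = -5.

x = -5, x = -2, x = 6


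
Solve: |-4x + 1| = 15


An absolute value equation |expr| = 15 gives two cases:
Case 1: -4x + 1 = 15
  -4x = 14, so x = -7/2
Case 2: -4x + 1 = -15
  -4x = -16, so x = 4

x = -7/2, x = 4


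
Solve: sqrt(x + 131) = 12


Square both sides: x + 131 = 12^2 = 144
x = 144 - 131 = 13
x = 13
Check: sqrt(1*13 + 131) = sqrt(144) = 12 ✓

x = 13


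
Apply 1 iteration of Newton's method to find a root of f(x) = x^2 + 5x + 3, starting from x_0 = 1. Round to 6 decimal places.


Newton's method: x_(n+1) = x_n - f(x_n)/f'(x_n)
f(x) = x^2 + 5x + 3
f'(x) = 2x + 5

Iteration 1:
  f(1.000000) = 9.000000
  f'(1.000000) = 7.000000
  x_1 = 1.000000 - (9.000000)/(7.000000) = -0.285714

x_1 = -0.285714


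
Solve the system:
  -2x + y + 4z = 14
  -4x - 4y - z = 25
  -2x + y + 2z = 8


Using Cramer's rule. Expand each determinant along the first row.
D  = (-2)*[(-4)*2 - (-1)*1] - 1*[(-4)*2 - (-1)*(-2)] + 4*[(-4)*1 - (-4)*(-2)]
  = (-2)*(-7) - 1*(-10) + 4*(-12) = -24
Dx = 14*[(-4)*2 - (-1)*1] - 1*[25*2 - (-1)*8] + 4*[25*1 - (-4)*8]
  = 14*(-7) - 1*(58) + 4*(57) = 72
Dy = (-2)*[25*2 - (-1)*8] - 14*[(-4)*2 - (-1)*(-2)] + 4*[(-4)*8 - 25*(-2)]
  = (-2)*(58) - 14*(-10) + 4*(18) = 96
Dz = (-2)*[(-4)*8 - 25*1] - 1*[(-4)*8 - 25*(-2)] + 14*[(-4)*1 - (-4)*(-2)]
  = (-2)*(-57) - 1*(18) + 14*(-12) = -72
x = Dx/D = 72/-24 = -3, y = Dy/D = 96/-24 = -4, z = Dz/D = -72/-24 = 3
Check eq1: (-2)(-3) + (1)(-4) + (4)(3) = 14 = 14 ✓
Check eq2: (-4)(-3) + (-4)(-4) + (-1)(3) = 25 = 25 ✓
Check eq3: (-2)(-3) + (1)(-4) + (2)(3) = 8 = 8 ✓

x = -3, y = -4, z = 3


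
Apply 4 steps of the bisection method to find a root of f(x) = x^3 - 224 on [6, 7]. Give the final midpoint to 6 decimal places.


f(x) = x^3 - 224
f(6) = -8 < 0
f(7) = 119 > 0

Step 1: midpoint = (6.000000 + 7.000000)/2 = 6.500000
  f(6.500000) = 50.625000
  f(mid) > 0, so root is in [6.000000, 6.500000]

Step 2: midpoint = (6.000000 + 6.500000)/2 = 6.250000
  f(6.250000) = 20.140625
  f(mid) > 0, so root is in [6.000000, 6.250000]

Step 3: midpoint = (6.000000 + 6.250000)/2 = 6.125000
  f(6.125000) = 5.783203
  f(mid) > 0, so root is in [6.000000, 6.125000]

Step 4: midpoint = (6.000000 + 6.125000)/2 = 6.062500
  f(6.062500) = -1.179443
  f(mid) < 0, so root is in [6.062500, 6.125000]

midpoint = 6.062500


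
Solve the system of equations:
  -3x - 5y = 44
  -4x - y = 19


Using Cramer's rule:
Determinant D = (-3)(-1) - (-4)(-5) = 3 - 20 = -17
Dx = (44)(-1) - (19)(-5) = -44 + 95 = 51
Dy = (-3)(19) - (-4)(44) = -57 + 176 = 119
x = Dx/D = 51/-17 = -3
y = Dy/D = 119/-17 = -7

x = -3, y = -7


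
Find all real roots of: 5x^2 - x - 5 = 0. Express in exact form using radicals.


Using the quadratic formula: x = (-b ± sqrt(b^2 - 4ac)) / (2a)
Here a = 5, b = -1, c = -5
Discriminant = b^2 - 4ac = (-1)^2 - 4(5)(-5) = 1 + 100 = 101
Since discriminant = 101 > 0, there are two real roots.
x = (1 ± sqrt(101)) / 10
Numerically: x ≈ 1.1050 or x ≈ -0.9050

x = (1 + sqrt(101)) / 10 or x = (1 - sqrt(101)) / 10


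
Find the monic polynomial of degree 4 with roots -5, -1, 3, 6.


A monic polynomial with roots -5, -1, 3, 6 is:
p(x) = (x + 5)(x + 1)(x - 3)(x - 6)
After multiplying by (x + 5): x + 5
After multiplying by (x + 1): x^2 + 6x + 5
After multiplying by (x - 3): x^3 + 3x^2 - 13x - 15
After multiplying by (x - 6): x^4 - 3x^3 - 31x^2 + 63x + 90

x^4 - 3x^3 - 31x^2 + 63x + 90


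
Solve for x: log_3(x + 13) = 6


Convert to exponential form: x + 13 = 3^6 = 729
x = 729 - 13 = 716
Check: log_3(716 + 13) = log_3(729) = log_3(729) = 6 ✓

x = 716


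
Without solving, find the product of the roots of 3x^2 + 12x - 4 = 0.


By Vieta's formulas for ax^2 + bx + c = 0:
  Sum of roots = -b/a
  Product of roots = c/a

Here a = 3, b = 12, c = -4
Sum = -(12)/3 = -4
Product = -4/3 = -4/3

Product = -4/3
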